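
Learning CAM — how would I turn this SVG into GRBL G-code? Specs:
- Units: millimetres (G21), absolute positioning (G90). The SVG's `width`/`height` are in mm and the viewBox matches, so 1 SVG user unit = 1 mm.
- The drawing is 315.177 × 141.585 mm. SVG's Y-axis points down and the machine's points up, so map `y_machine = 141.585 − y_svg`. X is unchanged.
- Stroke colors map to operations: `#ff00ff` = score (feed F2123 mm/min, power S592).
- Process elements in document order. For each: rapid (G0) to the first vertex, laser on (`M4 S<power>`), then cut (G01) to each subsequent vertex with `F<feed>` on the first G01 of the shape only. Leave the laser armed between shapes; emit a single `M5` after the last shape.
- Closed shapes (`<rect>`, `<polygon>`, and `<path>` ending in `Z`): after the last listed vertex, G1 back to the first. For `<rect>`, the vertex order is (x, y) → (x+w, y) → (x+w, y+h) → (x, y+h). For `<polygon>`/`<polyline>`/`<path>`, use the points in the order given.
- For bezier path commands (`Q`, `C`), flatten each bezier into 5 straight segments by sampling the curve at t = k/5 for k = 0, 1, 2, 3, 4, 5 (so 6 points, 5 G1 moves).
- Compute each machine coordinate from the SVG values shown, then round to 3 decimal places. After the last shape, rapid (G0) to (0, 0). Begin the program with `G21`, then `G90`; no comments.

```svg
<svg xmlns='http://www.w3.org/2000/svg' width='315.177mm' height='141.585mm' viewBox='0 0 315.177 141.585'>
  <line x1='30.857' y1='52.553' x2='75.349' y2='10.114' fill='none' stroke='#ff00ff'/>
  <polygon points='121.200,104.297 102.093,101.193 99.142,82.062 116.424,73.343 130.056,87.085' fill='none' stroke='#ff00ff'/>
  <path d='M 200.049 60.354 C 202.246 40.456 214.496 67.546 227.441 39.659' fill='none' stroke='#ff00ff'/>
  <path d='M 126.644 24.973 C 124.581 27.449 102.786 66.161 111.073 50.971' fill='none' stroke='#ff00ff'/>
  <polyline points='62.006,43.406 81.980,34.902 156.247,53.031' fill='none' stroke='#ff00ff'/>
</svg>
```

G21
G90
G0 X30.857 Y89.032
M4 S592
G01 X75.349 Y131.471 F2123
G0 X121.200 Y37.288
M4 S592
G01 X102.093 Y40.392 F2123
G01 X99.142 Y59.523
G01 X116.424 Y68.242
G01 X130.056 Y54.500
G01 X121.200 Y37.288
G0 X200.049 Y81.231
M4 S592
G01 X202.499 Y88.347 F2123
G01 X206.912 Y89.080
G01 X212.840 Y88.325
G01 X219.832 Y90.975
G01 X227.441 Y101.926
G0 X126.644 Y116.612
M4 S592
G01 X123.437 Y111.499 F2123
G01 X117.885 Y102.016
G01 X112.380 Y92.490
G01 X109.312 Y87.247
G01 X111.073 Y90.614
G0 X62.006 Y98.179
M4 S592
G01 X81.980 Y106.683 F2123
G01 X156.247 Y88.554
M5
G0 X0.000 Y0.000

1 u = 1 mm; y_m = 141.585 − y.

[1] `<line>` line segment, #ff00ff→score S592 F2123: (30.857,89.032) → (75.349,131.471)

[2] `<polygon>` regular polygon, #ff00ff→score S592 F2123: (121.200,37.288) → (102.093,40.392) → (99.142,59.523) → (116.424,68.242) → (130.056,54.500) → (121.200,37.288) (closed)

[3] `<path>` cubic bezier, #ff00ff→score S592 F2123: (200.049,81.231) → (202.499,88.347) → (206.912,89.080) → (212.840,88.325) → (219.832,90.975) → (227.441,101.926)

[4] `<path>` cubic bezier, #ff00ff→score S592 F2123: (126.644,116.612) → (123.437,111.499) → (117.885,102.016) → (112.380,92.490) → (109.312,87.247) → (111.073,90.614)

[5] `<polyline>` open polyline, #ff00ff→score S592 F2123: (62.006,98.179) → (81.980,106.683) → (156.247,88.554)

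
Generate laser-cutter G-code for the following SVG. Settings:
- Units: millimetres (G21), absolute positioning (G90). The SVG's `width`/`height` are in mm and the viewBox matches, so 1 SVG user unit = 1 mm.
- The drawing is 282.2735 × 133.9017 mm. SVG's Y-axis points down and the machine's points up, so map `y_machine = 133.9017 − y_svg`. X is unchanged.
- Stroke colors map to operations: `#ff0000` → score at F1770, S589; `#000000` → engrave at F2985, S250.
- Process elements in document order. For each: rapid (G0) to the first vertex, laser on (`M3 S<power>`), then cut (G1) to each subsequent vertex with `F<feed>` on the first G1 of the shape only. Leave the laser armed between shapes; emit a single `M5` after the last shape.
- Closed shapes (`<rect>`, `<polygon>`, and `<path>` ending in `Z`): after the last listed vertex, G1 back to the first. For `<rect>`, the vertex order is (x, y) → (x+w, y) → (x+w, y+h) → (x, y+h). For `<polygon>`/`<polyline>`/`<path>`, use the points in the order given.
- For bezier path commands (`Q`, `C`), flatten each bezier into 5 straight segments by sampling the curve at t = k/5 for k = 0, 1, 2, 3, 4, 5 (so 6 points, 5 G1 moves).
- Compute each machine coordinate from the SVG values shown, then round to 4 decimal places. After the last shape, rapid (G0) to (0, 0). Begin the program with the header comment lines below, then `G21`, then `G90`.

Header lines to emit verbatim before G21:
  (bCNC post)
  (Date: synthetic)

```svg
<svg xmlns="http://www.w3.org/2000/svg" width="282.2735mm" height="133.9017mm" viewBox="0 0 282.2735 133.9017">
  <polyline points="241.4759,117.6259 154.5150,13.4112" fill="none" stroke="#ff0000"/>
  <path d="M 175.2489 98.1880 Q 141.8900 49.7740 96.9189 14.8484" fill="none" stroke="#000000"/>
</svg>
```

1 u = 1 mm; y_m = 133.9017 − y.

[1] `<polyline>` line segment, #ff0000→score S589 F1770: (241.4759,16.2758) → (154.5150,120.4905)

[2] `<path>` quadratic bezier, #000000→engrave S250 F2985: (175.2489,35.7137) → (161.4409,54.5398) → (146.7038,72.2868) → (131.0378,88.9547) → (114.4429,104.5435) → (96.9189,119.0533)

(bCNC post)
(Date: synthetic)
G21
G90
G0 X241.4759 Y16.2758
M3 S589
G1 X154.5150 Y120.4905 F1770
G0 X175.2489 Y35.7137
M3 S250
G1 X161.4409 Y54.5398 F2985
G1 X146.7038 Y72.2868
G1 X131.0378 Y88.9547
G1 X114.4429 Y104.5435
G1 X96.9189 Y119.0533
M5
G0 X0.0000 Y0.0000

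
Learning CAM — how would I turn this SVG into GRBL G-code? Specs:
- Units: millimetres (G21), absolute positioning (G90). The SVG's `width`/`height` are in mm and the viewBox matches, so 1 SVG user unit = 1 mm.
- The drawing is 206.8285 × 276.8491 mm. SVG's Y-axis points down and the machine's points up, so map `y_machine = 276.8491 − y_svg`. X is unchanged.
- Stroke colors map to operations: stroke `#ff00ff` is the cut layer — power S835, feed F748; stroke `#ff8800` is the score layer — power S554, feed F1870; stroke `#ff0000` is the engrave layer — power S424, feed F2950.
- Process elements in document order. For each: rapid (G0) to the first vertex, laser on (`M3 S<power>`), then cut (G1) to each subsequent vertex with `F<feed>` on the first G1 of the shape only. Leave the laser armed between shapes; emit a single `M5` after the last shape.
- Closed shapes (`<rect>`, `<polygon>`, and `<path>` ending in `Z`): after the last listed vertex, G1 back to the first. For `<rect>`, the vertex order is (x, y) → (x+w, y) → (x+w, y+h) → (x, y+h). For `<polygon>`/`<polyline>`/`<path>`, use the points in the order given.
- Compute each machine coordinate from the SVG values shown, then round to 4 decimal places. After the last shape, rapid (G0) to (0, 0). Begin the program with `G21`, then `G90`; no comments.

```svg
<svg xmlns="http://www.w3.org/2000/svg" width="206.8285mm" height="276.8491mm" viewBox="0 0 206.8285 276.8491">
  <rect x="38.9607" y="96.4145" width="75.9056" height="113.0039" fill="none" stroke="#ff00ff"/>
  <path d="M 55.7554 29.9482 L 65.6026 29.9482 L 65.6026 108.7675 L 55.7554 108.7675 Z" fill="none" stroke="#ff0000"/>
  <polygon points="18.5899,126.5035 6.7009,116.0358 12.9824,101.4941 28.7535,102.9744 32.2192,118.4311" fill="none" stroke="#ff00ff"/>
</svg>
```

G21
G90
G0 X38.9607 Y180.4346
M3 S835
G1 X114.8663 Y180.4346 F748
G1 X114.8663 Y67.4307
G1 X38.9607 Y67.4307
G1 X38.9607 Y180.4346
G0 X55.7554 Y246.9009
M3 S424
G1 X65.6026 Y246.9009 F2950
G1 X65.6026 Y168.0816
G1 X55.7554 Y168.0816
G1 X55.7554 Y246.9009
G0 X18.5899 Y150.3456
M3 S835
G1 X6.7009 Y160.8133 F748
G1 X12.9824 Y175.3550
G1 X28.7535 Y173.8747
G1 X32.2192 Y158.4180
G1 X18.5899 Y150.3456
M5
G0 X0.0000 Y0.0000

1 u = 1 mm; y_m = 276.8491 − y.

[1] `<rect>` rectangle, #ff00ff→cut S835 F748: (38.9607,180.4346) → (114.8663,180.4346) → (114.8663,67.4307) → (38.9607,67.4307) → (38.9607,180.4346) (closed)

[2] `<path>` rectangle, #ff0000→engrave S424 F2950: (55.7554,246.9009) → (65.6026,246.9009) → (65.6026,168.0816) → (55.7554,168.0816) → (55.7554,246.9009) (closed)

[3] `<polygon>` regular polygon, #ff00ff→cut S835 F748: (18.5899,150.3456) → (6.7009,160.8133) → (12.9824,175.3550) → (28.7535,173.8747) → (32.2192,158.4180) → (18.5899,150.3456) (closed)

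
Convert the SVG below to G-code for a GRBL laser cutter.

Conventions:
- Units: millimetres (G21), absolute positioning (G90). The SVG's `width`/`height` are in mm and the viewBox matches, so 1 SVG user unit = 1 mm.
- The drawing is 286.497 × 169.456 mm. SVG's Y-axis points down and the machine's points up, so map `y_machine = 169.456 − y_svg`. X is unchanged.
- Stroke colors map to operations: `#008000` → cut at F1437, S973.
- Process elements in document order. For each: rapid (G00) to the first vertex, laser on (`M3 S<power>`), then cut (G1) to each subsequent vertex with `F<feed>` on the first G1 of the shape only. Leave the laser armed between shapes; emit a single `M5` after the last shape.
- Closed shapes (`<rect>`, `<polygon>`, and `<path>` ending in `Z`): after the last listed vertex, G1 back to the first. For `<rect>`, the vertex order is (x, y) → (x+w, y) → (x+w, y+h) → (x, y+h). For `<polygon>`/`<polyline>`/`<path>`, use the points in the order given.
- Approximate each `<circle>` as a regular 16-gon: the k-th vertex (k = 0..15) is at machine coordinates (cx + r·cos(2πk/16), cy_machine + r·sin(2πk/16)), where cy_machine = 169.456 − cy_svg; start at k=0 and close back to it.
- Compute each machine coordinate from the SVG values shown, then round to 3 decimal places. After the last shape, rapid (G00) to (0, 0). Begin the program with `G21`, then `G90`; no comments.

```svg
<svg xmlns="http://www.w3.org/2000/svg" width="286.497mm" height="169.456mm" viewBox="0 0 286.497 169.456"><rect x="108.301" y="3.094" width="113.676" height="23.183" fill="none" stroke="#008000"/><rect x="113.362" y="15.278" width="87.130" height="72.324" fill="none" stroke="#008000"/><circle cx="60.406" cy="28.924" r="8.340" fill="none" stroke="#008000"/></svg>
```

G21
G90
G00 X108.301 Y166.362
M3 S973
G1 X221.977 Y166.362 F1437
G1 X221.977 Y143.179
G1 X108.301 Y143.179
G1 X108.301 Y166.362
G00 X113.362 Y154.178
M3 S973
G1 X200.492 Y154.178 F1437
G1 X200.492 Y81.854
G1 X113.362 Y81.854
G1 X113.362 Y154.178
G00 X68.746 Y140.532
M3 S973
G1 X68.111 Y143.724 F1437
G1 X66.303 Y146.429
G1 X63.598 Y148.237
G1 X60.406 Y148.872
G1 X57.214 Y148.237
G1 X54.509 Y146.429
G1 X52.701 Y143.724
G1 X52.066 Y140.532
G1 X52.701 Y137.340
G1 X54.509 Y134.635
G1 X57.214 Y132.827
G1 X60.406 Y132.192
G1 X63.598 Y132.827
G1 X66.303 Y134.635
G1 X68.111 Y137.340
G1 X68.746 Y140.532
M5
G00 X0.000 Y0.000

1 u = 1 mm; y_m = 169.456 − y.

[1] `<rect>` rectangle, #008000→cut S973 F1437: (108.301,166.362) → (221.977,166.362) → (221.977,143.179) → (108.301,143.179) → (108.301,166.362) (closed)

[2] `<rect>` rectangle, #008000→cut S973 F1437: (113.362,154.178) → (200.492,154.178) → (200.492,81.854) → (113.362,81.854) → (113.362,154.178) (closed)

[3] `<circle>` circle, #008000→cut S973 F1437: (68.746,140.532) → (68.111,143.724) → (66.303,146.429) → (63.598,148.237) → (60.406,148.872) → (57.214,148.237) → (54.509,146.429) → (52.701,143.724) → (52.066,140.532) → (52.701,137.340) → (54.509,134.635) → (57.214,132.827) → (60.406,132.192) → (63.598,132.827) → (66.303,134.635) → (68.111,137.340) → (68.746,140.532) (closed)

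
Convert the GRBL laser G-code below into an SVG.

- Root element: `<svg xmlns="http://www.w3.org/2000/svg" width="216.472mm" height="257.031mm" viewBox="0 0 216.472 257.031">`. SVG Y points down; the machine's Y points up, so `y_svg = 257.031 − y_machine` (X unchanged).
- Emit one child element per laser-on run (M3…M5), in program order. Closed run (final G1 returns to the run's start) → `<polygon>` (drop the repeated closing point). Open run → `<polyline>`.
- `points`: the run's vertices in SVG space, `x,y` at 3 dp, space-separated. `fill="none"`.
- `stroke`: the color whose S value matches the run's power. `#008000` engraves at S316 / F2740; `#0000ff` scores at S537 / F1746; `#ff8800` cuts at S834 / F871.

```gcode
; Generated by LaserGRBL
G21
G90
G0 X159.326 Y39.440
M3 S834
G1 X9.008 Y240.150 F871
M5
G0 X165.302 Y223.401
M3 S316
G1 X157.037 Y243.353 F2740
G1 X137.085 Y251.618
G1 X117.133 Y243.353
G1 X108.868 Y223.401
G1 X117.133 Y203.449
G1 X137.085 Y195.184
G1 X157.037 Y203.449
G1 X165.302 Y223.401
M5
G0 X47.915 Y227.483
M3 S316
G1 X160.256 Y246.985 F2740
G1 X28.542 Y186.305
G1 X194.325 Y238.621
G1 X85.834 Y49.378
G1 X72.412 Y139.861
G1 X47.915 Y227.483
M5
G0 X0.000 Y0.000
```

Each laser-on run becomes one SVG element. Flip Y back into SVG space with y_svg = 257.031 − y_machine.

Run 1: power S834 maps to stroke `#ff8800` (cut). The run is open, so emit a `<polyline>` with points (Y-flipped): 159.326,217.591 9.008,16.881.

Run 2: power S316 maps to stroke `#008000` (engrave). The run returns to its start, so emit a `<polygon>` with points (Y-flipped): 165.302,33.630 157.037,13.678 137.085,5.413 117.133,13.678 108.868,33.630 117.133,53.582 137.085,61.847 157.037,53.582.

Run 3: power S316 maps to stroke `#008000` (engrave). The run returns to its start, so emit a `<polygon>` with points (Y-flipped): 47.915,29.548 160.256,10.046 28.542,70.726 194.325,18.410 85.834,207.653 72.412,117.170.

<svg xmlns="http://www.w3.org/2000/svg" width="216.472mm" height="257.031mm" viewBox="0 0 216.472 257.031">
  <polyline points="159.326,217.591 9.008,16.881" fill="none" stroke="#ff8800"/>
  <polygon points="165.302,33.630 157.037,13.678 137.085,5.413 117.133,13.678 108.868,33.630 117.133,53.582 137.085,61.847 157.037,53.582" fill="none" stroke="#008000"/>
  <polygon points="47.915,29.548 160.256,10.046 28.542,70.726 194.325,18.410 85.834,207.653 72.412,117.170" fill="none" stroke="#008000"/>
</svg>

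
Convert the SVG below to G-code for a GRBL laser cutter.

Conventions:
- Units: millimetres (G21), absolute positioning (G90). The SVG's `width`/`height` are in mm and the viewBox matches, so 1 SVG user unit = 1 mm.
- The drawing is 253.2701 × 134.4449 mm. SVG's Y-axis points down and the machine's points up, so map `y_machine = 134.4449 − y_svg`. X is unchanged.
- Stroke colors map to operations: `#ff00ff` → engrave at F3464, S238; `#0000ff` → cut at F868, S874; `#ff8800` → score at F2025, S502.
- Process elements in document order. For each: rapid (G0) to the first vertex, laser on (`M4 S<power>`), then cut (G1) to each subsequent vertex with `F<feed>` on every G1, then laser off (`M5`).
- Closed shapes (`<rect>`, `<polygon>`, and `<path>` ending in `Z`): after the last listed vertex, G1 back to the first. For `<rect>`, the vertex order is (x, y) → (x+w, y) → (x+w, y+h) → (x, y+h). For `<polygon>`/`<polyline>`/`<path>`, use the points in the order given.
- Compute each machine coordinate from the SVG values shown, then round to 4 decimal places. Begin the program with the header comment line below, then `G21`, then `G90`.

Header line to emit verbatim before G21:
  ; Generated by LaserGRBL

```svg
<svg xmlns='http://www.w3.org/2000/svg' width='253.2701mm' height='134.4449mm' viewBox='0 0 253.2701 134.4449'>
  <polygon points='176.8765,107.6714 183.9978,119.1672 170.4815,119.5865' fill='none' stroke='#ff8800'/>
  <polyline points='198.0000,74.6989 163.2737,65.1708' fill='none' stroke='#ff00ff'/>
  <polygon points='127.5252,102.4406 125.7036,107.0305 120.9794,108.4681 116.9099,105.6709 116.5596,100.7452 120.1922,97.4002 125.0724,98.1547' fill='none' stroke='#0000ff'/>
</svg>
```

; Generated by LaserGRBL
G21
G90
G0 X176.8765 Y26.7735
M4 S502
G1 X183.9978 Y15.2777 F2025
G1 X170.4815 Y14.8584 F2025
G1 X176.8765 Y26.7735 F2025
M5
G0 X198.0000 Y59.7460
M4 S238
G1 X163.2737 Y69.2741 F3464
M5
G0 X127.5252 Y32.0043
M4 S874
G1 X125.7036 Y27.4144 F868
G1 X120.9794 Y25.9768 F868
G1 X116.9099 Y28.7740 F868
G1 X116.5596 Y33.6997 F868
G1 X120.1922 Y37.0447 F868
G1 X125.0724 Y36.2902 F868
G1 X127.5252 Y32.0043 F868
M5

Since the viewBox matches the mm dimensions, user units are millimetres directly. The only transform is the Y-flip y_m = 134.4449 − y_svg.

Shape 1 is a regular polygon drawn with `<polygon>`. Its stroke #ff8800 means score at S502, F2025. After flipping Y the toolpath is (176.8765,26.7735) → (183.9978,15.2777) → (170.4815,14.8584) → (176.8765,26.7735), returning to the start.

Shape 2 is a line segment drawn with `<polyline>`. Its stroke #ff00ff means engrave at S238, F3464. After flipping Y the toolpath is (198.0000,59.7460) → (163.2737,69.2741).

Shape 3 is a regular polygon drawn with `<polygon>`. Its stroke #0000ff means cut at S874, F868. After flipping Y the toolpath is (127.5252,32.0043) → (125.7036,27.4144) → (120.9794,25.9768) → (116.9099,28.7740) → (116.5596,33.6997) → (120.1922,37.0447) → (125.0724,36.2902) → (127.5252,32.0043), returning to the start.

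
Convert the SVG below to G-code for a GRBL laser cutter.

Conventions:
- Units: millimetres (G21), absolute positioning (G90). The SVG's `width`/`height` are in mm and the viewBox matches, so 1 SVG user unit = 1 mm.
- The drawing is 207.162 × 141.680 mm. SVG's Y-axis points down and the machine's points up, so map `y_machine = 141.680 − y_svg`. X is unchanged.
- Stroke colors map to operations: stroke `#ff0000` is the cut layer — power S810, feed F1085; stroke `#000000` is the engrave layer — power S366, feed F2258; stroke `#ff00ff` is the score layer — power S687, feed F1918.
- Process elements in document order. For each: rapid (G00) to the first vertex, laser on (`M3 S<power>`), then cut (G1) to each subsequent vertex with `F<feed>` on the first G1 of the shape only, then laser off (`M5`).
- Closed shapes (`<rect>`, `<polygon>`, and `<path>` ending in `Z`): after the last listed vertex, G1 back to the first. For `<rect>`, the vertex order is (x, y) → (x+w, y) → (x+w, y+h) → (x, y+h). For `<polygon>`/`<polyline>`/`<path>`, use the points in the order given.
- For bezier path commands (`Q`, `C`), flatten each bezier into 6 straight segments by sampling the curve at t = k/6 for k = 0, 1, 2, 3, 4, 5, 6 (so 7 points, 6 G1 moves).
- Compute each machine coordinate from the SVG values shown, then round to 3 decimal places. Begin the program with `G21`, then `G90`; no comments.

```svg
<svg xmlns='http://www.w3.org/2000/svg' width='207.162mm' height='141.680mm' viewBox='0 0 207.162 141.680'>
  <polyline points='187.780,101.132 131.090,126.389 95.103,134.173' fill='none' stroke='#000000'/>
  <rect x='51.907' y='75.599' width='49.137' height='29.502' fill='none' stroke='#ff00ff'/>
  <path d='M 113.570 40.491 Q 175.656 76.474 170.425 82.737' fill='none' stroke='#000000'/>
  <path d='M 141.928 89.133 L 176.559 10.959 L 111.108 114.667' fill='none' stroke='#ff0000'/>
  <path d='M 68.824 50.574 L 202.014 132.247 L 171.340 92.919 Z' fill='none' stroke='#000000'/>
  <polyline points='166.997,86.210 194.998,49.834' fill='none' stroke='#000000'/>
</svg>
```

1 u = 1 mm; y_m = 141.680 − y.

[1] `<polyline>` open polyline, #000000→engrave S366 F2258: (187.780,40.548) → (131.090,15.291) → (95.103,7.507)

[2] `<rect>` rectangle, #ff00ff→score S687 F1918: (51.907,66.081) → (101.044,66.081) → (101.044,36.579) → (51.907,36.579) → (51.907,66.081) (closed)

[3] `<path>` quadratic bezier, #000000→engrave S366 F2258: (113.570,101.189) → (132.395,90.020) → (147.481,80.503) → (158.827,72.636) → (166.433,66.421) → (170.299,61.856) → (170.425,58.943)

[4] `<path>` open polyline, #ff0000→cut S810 F1085: (141.928,52.547) → (176.559,130.721) → (111.108,27.013)

[5] `<path>` closed polygon, #000000→engrave S366 F2258: (68.824,91.106) → (202.014,9.433) → (171.340,48.761) → (68.824,91.106) (closed)

[6] `<polyline>` line segment, #000000→engrave S366 F2258: (166.997,55.470) → (194.998,91.846)

G21
G90
G00 X187.780 Y40.548
M3 S366
G1 X131.090 Y15.291 F2258
G1 X95.103 Y7.507
M5
G00 X51.907 Y66.081
M3 S687
G1 X101.044 Y66.081 F1918
G1 X101.044 Y36.579
G1 X51.907 Y36.579
G1 X51.907 Y66.081
M5
G00 X113.570 Y101.189
M3 S366
G1 X132.395 Y90.020 F2258
G1 X147.481 Y80.503
G1 X158.827 Y72.636
G1 X166.433 Y66.421
G1 X170.299 Y61.856
G1 X170.425 Y58.943
M5
G00 X141.928 Y52.547
M3 S810
G1 X176.559 Y130.721 F1085
G1 X111.108 Y27.013
M5
G00 X68.824 Y91.106
M3 S366
G1 X202.014 Y9.433 F2258
G1 X171.340 Y48.761
G1 X68.824 Y91.106
M5
G00 X166.997 Y55.470
M3 S366
G1 X194.998 Y91.846 F2258
M5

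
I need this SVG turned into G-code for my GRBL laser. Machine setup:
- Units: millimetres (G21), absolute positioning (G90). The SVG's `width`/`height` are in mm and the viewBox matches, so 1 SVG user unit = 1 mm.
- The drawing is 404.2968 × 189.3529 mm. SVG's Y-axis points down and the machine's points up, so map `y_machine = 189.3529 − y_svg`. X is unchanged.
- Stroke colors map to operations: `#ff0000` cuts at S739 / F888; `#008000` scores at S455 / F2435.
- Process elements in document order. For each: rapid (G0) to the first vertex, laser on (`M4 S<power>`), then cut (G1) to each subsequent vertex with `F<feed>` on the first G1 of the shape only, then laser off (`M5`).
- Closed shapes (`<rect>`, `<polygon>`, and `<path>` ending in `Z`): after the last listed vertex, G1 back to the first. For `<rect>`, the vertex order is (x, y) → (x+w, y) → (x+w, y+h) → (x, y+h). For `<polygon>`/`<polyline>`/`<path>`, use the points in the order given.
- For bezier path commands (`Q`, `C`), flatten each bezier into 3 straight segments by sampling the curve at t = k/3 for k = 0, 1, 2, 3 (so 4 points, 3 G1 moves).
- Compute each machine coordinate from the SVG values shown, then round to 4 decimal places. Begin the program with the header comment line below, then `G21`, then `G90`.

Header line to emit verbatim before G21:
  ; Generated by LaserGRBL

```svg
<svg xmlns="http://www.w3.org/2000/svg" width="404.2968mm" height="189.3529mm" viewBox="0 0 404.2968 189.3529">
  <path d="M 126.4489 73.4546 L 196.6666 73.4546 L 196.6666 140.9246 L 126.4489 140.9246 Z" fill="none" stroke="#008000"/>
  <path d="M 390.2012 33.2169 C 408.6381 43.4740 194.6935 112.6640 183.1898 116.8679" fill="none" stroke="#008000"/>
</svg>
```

; Generated by LaserGRBL
G21
G90
G0 X126.4489 Y115.8983
M4 S455
G1 X196.6666 Y115.8983 F2435
G1 X196.6666 Y48.4283
G1 X126.4489 Y48.4283
G1 X126.4489 Y115.8983
M5
G0 X390.2012 Y156.1360
M4 S455
G1 X347.2821 Y130.8242 F2435
G1 X246.0693 Y93.7613
G1 X183.1898 Y72.4850
M5

Since the viewBox matches the mm dimensions, user units are millimetres directly. The only transform is the Y-flip y_m = 189.3529 − y_svg.

Shape 1 is a rectangle drawn with `<path>`. Its stroke #008000 means score at S455, F2435. After flipping Y the toolpath is (126.4489,115.8983) → (196.6666,115.8983) → (196.6666,48.4283) → (126.4489,48.4283) → (126.4489,115.8983), returning to the start.

Shape 2 is a cubic bezier drawn with `<path>`. Its stroke #008000 means score at S455, F2435. After flipping Y the toolpath is (390.2012,156.1360) → (347.2821,130.8242) → (246.0693,93.7613) → (183.1898,72.4850).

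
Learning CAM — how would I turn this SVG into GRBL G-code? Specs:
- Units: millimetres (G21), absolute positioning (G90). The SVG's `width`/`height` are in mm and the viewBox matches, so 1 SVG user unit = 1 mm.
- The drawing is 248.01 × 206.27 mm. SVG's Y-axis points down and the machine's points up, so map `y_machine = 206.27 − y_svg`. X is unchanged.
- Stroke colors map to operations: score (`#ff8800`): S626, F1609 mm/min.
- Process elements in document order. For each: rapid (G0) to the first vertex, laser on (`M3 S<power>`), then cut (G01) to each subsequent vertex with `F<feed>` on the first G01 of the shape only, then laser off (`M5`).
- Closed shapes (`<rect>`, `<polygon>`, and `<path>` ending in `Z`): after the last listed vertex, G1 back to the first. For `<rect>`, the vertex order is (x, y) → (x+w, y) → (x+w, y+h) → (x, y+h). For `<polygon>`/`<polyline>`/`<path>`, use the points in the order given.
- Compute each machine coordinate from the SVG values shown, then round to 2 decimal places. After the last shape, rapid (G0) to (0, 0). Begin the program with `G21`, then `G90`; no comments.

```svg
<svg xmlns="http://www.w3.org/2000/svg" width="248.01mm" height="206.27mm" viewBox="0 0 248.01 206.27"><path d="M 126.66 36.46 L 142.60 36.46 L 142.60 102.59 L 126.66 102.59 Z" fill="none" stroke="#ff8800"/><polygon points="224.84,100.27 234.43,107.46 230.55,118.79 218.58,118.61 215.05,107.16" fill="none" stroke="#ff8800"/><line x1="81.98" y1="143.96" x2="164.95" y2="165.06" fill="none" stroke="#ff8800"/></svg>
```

G21
G90
G0 X126.66 Y169.81
M3 S626
G01 X142.60 Y169.81 F1609
G01 X142.60 Y103.68
G01 X126.66 Y103.68
G01 X126.66 Y169.81
M5
G0 X224.84 Y106.00
M3 S626
G01 X234.43 Y98.81 F1609
G01 X230.55 Y87.48
G01 X218.58 Y87.66
G01 X215.05 Y99.11
G01 X224.84 Y106.00
M5
G0 X81.98 Y62.31
M3 S626
G01 X164.95 Y41.21 F1609
M5
G0 X0.00 Y0.00

Since the viewBox matches the mm dimensions, user units are millimetres directly. The only transform is the Y-flip y_m = 206.27 − y_svg.

Shape 1 is a rectangle drawn with `<path>`. Its stroke #ff8800 means score at S626, F1609. After flipping Y the toolpath is (126.66,169.81) → (142.60,169.81) → (142.60,103.68) → (126.66,103.68) → (126.66,169.81), returning to the start.

Shape 2 is a regular polygon drawn with `<polygon>`. Its stroke #ff8800 means score at S626, F1609. After flipping Y the toolpath is (224.84,106.00) → (234.43,98.81) → (230.55,87.48) → (218.58,87.66) → (215.05,99.11) → (224.84,106.00), returning to the start.

Shape 3 is a line segment drawn with `<line>`. Its stroke #ff8800 means score at S626, F1609. After flipping Y the toolpath is (81.98,62.31) → (164.95,41.21).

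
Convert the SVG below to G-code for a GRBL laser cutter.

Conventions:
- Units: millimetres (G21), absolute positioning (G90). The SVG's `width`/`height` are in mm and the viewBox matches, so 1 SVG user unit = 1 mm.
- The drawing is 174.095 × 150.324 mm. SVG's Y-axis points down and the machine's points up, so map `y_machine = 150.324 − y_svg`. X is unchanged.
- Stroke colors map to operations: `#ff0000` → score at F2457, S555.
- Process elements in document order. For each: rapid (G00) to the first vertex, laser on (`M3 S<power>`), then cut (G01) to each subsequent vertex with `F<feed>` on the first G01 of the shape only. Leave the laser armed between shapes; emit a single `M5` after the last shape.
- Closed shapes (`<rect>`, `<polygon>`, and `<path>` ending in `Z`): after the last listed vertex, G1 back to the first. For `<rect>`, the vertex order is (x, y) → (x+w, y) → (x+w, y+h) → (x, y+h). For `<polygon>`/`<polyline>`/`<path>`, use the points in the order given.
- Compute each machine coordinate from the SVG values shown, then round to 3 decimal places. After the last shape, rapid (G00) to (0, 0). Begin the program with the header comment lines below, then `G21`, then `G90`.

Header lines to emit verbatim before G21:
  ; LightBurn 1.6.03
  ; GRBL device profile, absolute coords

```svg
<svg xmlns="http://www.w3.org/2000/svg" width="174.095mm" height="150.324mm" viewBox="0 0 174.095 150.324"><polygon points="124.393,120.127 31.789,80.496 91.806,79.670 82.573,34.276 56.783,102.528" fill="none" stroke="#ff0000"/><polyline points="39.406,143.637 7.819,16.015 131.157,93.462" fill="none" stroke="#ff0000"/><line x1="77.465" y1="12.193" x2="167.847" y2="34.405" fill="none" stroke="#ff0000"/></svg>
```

1 u = 1 mm; y_m = 150.324 − y.

[1] `<polygon>` closed polygon, #ff0000→score S555 F2457: (124.393,30.197) → (31.789,69.828) → (91.806,70.654) → (82.573,116.048) → (56.783,47.796) → (124.393,30.197) (closed)

[2] `<polyline>` open polyline, #ff0000→score S555 F2457: (39.406,6.687) → (7.819,134.309) → (131.157,56.862)

[3] `<line>` line segment, #ff0000→score S555 F2457: (77.465,138.131) → (167.847,115.919)

; LightBurn 1.6.03
; GRBL device profile, absolute coords
G21
G90
G00 X124.393 Y30.197
M3 S555
G01 X31.789 Y69.828 F2457
G01 X91.806 Y70.654
G01 X82.573 Y116.048
G01 X56.783 Y47.796
G01 X124.393 Y30.197
G00 X39.406 Y6.687
M3 S555
G01 X7.819 Y134.309 F2457
G01 X131.157 Y56.862
G00 X77.465 Y138.131
M3 S555
G01 X167.847 Y115.919 F2457
M5
G00 X0.000 Y0.000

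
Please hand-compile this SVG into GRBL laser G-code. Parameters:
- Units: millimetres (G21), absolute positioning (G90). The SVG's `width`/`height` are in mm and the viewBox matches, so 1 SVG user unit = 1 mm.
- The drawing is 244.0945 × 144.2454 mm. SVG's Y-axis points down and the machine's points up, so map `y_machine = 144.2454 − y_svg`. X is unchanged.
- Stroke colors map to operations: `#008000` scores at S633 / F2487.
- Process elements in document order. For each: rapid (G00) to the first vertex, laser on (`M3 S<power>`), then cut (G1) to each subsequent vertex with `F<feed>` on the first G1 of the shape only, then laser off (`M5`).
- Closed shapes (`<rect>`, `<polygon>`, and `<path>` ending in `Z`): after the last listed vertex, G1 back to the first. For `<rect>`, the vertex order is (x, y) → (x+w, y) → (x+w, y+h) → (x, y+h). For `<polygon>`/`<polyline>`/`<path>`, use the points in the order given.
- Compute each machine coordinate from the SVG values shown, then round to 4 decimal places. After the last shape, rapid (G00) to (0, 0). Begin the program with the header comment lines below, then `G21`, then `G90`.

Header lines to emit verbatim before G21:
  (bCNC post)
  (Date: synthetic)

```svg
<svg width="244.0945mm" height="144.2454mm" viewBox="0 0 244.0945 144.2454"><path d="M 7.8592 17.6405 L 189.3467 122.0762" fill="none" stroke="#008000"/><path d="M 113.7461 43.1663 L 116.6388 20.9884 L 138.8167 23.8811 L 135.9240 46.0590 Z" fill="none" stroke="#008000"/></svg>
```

(bCNC post)
(Date: synthetic)
G21
G90
G00 X7.8592 Y126.6049
M3 S633
G1 X189.3467 Y22.1692 F2487
M5
G00 X113.7461 Y101.0791
M3 S633
G1 X116.6388 Y123.2570 F2487
G1 X138.8167 Y120.3643
G1 X135.9240 Y98.1864
G1 X113.7461 Y101.0791
M5
G00 X0.0000 Y0.0000

viewBox `0 0 244.0945 144.2454` with mm width/height → 1 unit = 1 mm. Flip: y_m = 144.2454 − y_svg.

**Shape 1** — `<path>` line segment, stroke `#008000` → score (S633, F2487). Machine vertices: (7.8592,126.6049) → (189.3467,22.1692). Open path.

**Shape 2** — `<path>` regular polygon, stroke `#008000` → score (S633, F2487). Machine vertices: (113.7461,101.0791) → (116.6388,123.2570) → (138.8167,120.3643) → (135.9240,98.1864) → (113.7461,101.0791). Closed: final G1 returns to the first vertex.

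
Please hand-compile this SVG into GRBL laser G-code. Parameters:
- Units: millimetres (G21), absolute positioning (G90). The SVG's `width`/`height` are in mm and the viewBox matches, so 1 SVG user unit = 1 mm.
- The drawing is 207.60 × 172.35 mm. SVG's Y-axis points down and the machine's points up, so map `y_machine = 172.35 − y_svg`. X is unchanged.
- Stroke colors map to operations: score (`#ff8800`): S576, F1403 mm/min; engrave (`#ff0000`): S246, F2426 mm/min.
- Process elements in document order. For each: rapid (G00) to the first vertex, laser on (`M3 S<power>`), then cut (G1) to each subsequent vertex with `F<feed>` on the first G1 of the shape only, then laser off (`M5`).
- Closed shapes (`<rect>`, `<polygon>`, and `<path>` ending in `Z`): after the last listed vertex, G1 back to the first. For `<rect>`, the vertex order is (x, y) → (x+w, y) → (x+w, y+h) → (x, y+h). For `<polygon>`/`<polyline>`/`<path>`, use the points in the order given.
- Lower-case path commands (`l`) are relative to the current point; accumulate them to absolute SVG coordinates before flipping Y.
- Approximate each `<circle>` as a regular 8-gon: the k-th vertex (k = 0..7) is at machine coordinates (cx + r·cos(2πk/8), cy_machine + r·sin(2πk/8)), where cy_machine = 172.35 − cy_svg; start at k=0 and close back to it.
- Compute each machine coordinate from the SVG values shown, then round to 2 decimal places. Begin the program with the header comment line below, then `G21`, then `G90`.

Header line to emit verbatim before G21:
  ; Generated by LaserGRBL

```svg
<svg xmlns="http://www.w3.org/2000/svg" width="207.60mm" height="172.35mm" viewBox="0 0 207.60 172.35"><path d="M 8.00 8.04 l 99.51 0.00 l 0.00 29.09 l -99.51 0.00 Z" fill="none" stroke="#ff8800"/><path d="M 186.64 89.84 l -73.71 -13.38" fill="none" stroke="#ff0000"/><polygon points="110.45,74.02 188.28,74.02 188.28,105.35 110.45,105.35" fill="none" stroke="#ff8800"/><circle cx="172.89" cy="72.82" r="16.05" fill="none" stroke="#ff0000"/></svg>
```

; Generated by LaserGRBL
G21
G90
G00 X8.00 Y164.31
M3 S576
G1 X107.51 Y164.31 F1403
G1 X107.51 Y135.22
G1 X8.00 Y135.22
G1 X8.00 Y164.31
M5
G00 X186.64 Y82.51
M3 S246
G1 X112.93 Y95.89 F2426
M5
G00 X110.45 Y98.33
M3 S576
G1 X188.28 Y98.33 F1403
G1 X188.28 Y67.00
G1 X110.45 Y67.00
G1 X110.45 Y98.33
M5
G00 X188.94 Y99.53
M3 S246
G1 X184.24 Y110.88 F2426
G1 X172.89 Y115.58
G1 X161.54 Y110.88
G1 X156.84 Y99.53
G1 X161.54 Y88.18
G1 X172.89 Y83.48
G1 X184.24 Y88.18
G1 X188.94 Y99.53
M5

1 u = 1 mm; y_m = 172.35 − y.

[1] `<path>` rectangle, #ff8800→score S576 F1403: (8.00,164.31) → (107.51,164.31) → (107.51,135.22) → (8.00,135.22) → (8.00,164.31) (closed)

[2] `<path>` line segment, #ff0000→engrave S246 F2426: (186.64,82.51) → (112.93,95.89)

[3] `<polygon>` rectangle, #ff8800→score S576 F1403: (110.45,98.33) → (188.28,98.33) → (188.28,67.00) → (110.45,67.00) → (110.45,98.33) (closed)

[4] `<circle>` circle, #ff0000→engrave S246 F2426: (188.94,99.53) → (184.24,110.88) → (172.89,115.58) → (161.54,110.88) → (156.84,99.53) → (161.54,88.18) → (172.89,83.48) → (184.24,88.18) → (188.94,99.53) (closed)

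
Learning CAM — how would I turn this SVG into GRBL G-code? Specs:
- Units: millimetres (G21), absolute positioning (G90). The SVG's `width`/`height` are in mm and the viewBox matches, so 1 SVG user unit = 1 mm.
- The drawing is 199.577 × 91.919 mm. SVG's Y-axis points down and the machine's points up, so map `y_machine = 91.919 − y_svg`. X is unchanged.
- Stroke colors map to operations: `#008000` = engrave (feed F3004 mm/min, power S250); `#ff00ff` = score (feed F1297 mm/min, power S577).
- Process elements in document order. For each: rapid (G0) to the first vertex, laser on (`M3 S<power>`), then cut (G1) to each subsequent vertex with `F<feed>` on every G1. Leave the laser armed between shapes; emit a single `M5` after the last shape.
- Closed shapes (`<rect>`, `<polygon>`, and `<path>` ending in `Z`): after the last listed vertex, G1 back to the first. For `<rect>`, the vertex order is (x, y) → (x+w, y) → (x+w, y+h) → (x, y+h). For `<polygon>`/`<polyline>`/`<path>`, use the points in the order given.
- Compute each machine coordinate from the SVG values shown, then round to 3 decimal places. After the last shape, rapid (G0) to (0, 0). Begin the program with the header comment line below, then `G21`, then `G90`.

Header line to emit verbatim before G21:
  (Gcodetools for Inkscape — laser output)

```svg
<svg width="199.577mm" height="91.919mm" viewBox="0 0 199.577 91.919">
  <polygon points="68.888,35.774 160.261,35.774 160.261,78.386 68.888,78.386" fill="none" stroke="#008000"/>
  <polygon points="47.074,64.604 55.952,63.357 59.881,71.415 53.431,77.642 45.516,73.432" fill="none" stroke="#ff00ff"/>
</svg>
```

1 u = 1 mm; y_m = 91.919 − y.

[1] `<polygon>` rectangle, #008000→engrave S250 F3004: (68.888,56.145) → (160.261,56.145) → (160.261,13.533) → (68.888,13.533) → (68.888,56.145) (closed)

[2] `<polygon>` regular polygon, #ff00ff→score S577 F1297: (47.074,27.315) → (55.952,28.562) → (59.881,20.504) → (53.431,14.277) → (45.516,18.487) → (47.074,27.315) (closed)

(Gcodetools for Inkscape — laser output)
G21
G90
G0 X68.888 Y56.145
M3 S250
G1 X160.261 Y56.145 F3004
G1 X160.261 Y13.533 F3004
G1 X68.888 Y13.533 F3004
G1 X68.888 Y56.145 F3004
G0 X47.074 Y27.315
M3 S577
G1 X55.952 Y28.562 F1297
G1 X59.881 Y20.504 F1297
G1 X53.431 Y14.277 F1297
G1 X45.516 Y18.487 F1297
G1 X47.074 Y27.315 F1297
M5
G0 X0.000 Y0.000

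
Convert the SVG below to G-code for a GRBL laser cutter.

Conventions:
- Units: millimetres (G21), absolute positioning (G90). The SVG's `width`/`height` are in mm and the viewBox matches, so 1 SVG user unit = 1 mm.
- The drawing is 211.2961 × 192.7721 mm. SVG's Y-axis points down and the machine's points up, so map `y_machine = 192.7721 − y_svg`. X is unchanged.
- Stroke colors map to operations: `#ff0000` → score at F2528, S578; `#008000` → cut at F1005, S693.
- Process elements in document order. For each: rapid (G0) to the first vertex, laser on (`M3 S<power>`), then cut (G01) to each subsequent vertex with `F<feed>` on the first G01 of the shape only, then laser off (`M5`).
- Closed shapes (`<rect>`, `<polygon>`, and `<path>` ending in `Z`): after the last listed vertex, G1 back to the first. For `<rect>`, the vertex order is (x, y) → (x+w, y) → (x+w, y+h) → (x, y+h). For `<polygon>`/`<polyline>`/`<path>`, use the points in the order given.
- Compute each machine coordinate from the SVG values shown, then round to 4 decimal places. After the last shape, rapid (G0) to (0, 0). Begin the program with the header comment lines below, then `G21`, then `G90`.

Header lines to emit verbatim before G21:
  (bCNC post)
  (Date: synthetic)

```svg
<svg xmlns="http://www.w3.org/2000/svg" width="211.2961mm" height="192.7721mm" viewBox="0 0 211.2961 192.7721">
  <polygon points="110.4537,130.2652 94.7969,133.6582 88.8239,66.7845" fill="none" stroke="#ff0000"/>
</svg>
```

(bCNC post)
(Date: synthetic)
G21
G90
G0 X110.4537 Y62.5069
M3 S578
G01 X94.7969 Y59.1139 F2528
G01 X88.8239 Y125.9876
G01 X110.4537 Y62.5069
M5
G0 X0.0000 Y0.0000

Since the viewBox matches the mm dimensions, user units are millimetres directly. The only transform is the Y-flip y_m = 192.7721 − y_svg.

Shape 1 is a closed polygon drawn with `<polygon>`. Its stroke #ff0000 means score at S578, F2528. After flipping Y the toolpath is (110.4537,62.5069) → (94.7969,59.1139) → (88.8239,125.9876) → (110.4537,62.5069), returning to the start.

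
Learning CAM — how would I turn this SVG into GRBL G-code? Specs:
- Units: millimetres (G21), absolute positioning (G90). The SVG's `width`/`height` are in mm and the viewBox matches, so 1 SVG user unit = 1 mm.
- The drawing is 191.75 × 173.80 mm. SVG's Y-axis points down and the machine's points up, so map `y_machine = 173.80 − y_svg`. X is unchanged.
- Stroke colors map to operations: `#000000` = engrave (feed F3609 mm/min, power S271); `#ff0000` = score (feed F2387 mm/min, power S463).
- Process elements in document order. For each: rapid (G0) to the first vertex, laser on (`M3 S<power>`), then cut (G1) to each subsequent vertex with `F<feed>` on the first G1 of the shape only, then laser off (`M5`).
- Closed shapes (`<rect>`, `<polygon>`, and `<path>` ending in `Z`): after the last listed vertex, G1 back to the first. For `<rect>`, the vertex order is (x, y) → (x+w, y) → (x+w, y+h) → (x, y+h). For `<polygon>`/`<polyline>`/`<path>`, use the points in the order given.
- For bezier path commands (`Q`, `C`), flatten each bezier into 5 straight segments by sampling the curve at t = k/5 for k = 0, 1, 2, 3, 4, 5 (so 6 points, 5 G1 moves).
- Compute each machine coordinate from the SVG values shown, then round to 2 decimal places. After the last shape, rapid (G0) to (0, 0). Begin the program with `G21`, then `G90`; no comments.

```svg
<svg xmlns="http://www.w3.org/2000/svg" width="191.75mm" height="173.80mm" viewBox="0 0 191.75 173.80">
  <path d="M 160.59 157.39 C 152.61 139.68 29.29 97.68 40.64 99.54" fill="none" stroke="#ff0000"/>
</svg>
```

Since the viewBox matches the mm dimensions, user units are millimetres directly. The only transform is the Y-flip y_m = 173.80 − y_svg.

Shape 1 is a cubic bezier drawn with `<path>`. Its stroke #ff0000 means score at S463, F2387. After flipping Y the toolpath is (160.59,16.41) → (143.96,29.41) → (111.65,44.96) → (75.66,59.80) → (47.99,70.66) → (40.64,74.26).

G21
G90
G0 X160.59 Y16.41
M3 S463
G1 X143.96 Y29.41 F2387
G1 X111.65 Y44.96
G1 X75.66 Y59.80
G1 X47.99 Y70.66
G1 X40.64 Y74.26
M5
G0 X0.00 Y0.00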